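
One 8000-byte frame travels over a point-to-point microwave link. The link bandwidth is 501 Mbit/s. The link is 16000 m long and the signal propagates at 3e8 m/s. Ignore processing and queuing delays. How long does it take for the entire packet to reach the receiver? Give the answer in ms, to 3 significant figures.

L = 8000 × 8 = 64000 bits.
Transmission delay = L/R = 64000 / 501000000 = 0.127745 ms.
Propagation delay = d/s = 16000 m / 300000000 m/s = 0.0533333 ms.
Total = 0.181 ms.

0.181 ms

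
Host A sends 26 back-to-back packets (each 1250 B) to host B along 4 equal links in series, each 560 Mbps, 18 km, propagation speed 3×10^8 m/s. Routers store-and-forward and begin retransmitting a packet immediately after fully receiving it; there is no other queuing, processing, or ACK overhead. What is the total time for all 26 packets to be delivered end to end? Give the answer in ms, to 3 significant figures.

0.758 ms

Per-hop transmission t_tx = L/R = 10000/560000000 = 0.0178571 ms.
Per-hop propagation t_prop = 18000/300000000 = 0.06 ms.
Pipeline fill: first packet needs 4·t_tx to clear all hops; remaining 25 packets each add one t_tx.
Total = (4+26-1)·t_tx + 4·t_prop = 29·0.0178571 + 4·0.06 = 0.758 ms.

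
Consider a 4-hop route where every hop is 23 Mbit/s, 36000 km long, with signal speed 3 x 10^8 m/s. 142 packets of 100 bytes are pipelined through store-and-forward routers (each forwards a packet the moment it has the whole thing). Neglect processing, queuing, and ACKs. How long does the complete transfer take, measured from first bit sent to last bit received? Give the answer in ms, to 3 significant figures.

Per-hop transmission t_tx = L/R = 800/23000000 = 0.0347826 ms.
Per-hop propagation t_prop = 36000000/300000000 = 120 ms.
Pipeline fill: first packet needs 4·t_tx to clear all hops; remaining 141 packets each add one t_tx.
Total = (4+142-1)·t_tx + 4·t_prop = 145·0.0347826 + 4·120 = 485 ms.

485 ms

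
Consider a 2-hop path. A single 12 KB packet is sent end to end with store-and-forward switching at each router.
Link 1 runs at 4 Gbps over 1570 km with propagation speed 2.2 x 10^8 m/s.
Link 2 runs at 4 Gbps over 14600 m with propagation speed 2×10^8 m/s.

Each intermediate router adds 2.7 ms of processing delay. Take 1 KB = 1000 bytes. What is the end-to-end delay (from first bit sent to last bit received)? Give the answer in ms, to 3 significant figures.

9.96 ms

L = 96000 bits.
Transmission delay per hop = L/R = 96000/4000000000 = 0.024 ms; 2 hops → 0.048 ms.
Propagation delays (d/s per hop): 7.13636, 0.073 ms; sum = 7.20936 ms.
Processing at 1 router(s): 1 × 2.7 ms = 2.7 ms.
End-to-end = 9.96 ms.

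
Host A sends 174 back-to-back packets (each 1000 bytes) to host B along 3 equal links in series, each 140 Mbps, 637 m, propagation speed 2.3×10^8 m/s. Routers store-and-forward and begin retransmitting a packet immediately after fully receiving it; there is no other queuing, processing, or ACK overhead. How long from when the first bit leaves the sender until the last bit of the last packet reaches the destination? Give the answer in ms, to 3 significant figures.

10.1 ms

Per-hop transmission t_tx = L/R = 8000/140000000 = 0.0571429 ms.
Per-hop propagation t_prop = 637/2.3e+08 = 0.00276957 ms.
Pipeline fill: first packet needs 3·t_tx to clear all hops; remaining 173 packets each add one t_tx.
Total = (3+174-1)·t_tx + 3·t_prop = 176·0.0571429 + 3·0.00276957 = 10.1 ms.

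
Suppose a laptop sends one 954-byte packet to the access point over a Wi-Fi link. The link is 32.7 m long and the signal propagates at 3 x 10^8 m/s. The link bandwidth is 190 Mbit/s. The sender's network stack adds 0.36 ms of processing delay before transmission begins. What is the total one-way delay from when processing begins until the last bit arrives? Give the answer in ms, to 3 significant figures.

0.400 ms

L = 954 × 8 = 7632 bits.
Transmission delay = L/R = 7632 / 190000000 = 0.0401684 ms.
Propagation delay = d/s = 32.7 m / 300000000 m/s = 0.000109 ms.
Plus processing delay 0.36 ms = 0.36 ms.
Total = 0.400 ms.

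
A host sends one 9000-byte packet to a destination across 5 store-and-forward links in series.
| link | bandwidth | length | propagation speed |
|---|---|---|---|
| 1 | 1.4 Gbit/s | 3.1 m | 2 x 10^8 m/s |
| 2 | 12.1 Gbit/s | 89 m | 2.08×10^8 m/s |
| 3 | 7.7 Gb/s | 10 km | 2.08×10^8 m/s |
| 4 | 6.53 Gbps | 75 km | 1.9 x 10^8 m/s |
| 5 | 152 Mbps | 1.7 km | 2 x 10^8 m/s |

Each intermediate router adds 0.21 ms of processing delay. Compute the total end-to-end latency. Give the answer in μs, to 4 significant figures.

1843 μs

L = 9000 × 8 = 72000 bits.
Transmission delays (L/R per hop): 51.4286, 5.95041, 9.35065, 11.026, 473.684 μs; sum = 551.44 μs.
Propagation delays (d/s per hop): 0.0155, 0.427885, 48.0769, 394.737, 8.5 μs; sum = 451.757 μs.
Processing at 4 router(s): 4 × 0.21 ms = 840 μs.
End-to-end = 1843 μs.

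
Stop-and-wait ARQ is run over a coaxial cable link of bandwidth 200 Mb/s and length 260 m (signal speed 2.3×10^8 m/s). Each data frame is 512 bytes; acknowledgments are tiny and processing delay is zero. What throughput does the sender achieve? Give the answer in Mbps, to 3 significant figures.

t_tx = L/R = 4096/200000000 = 2.048e-05 s.
t_prop = 260/2.3e+08 = 1.13043e-06 s; RTT = 2.26087e-06 s.
Cycle = t_tx + RTT = 2.27409e-05 s.
Throughput = L / cycle = 4096 / 2.27409e-05 = 180 Mbps.

180 Mbps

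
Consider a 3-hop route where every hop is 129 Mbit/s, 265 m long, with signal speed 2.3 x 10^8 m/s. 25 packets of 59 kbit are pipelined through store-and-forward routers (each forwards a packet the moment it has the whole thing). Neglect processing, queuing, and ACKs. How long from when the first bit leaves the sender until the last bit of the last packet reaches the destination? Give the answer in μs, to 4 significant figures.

12350 μs

Per-hop transmission t_tx = L/R = 59000/129000000 = 457.364 μs.
Per-hop propagation t_prop = 265/2.3e+08 = 1.15217 μs.
Pipeline fill: first packet needs 3·t_tx to clear all hops; remaining 24 packets each add one t_tx.
Total = (3+25-1)·t_tx + 3·t_prop = 27·457.364 + 3·1.15217 = 12350 μs.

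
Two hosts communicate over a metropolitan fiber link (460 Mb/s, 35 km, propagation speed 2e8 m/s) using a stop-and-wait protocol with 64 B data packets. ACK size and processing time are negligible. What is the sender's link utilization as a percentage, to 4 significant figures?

t_tx = L/R = 512/460000000 = 1.11304e-06 s.
t_prop = 35000/200000000 = 0.000175 s; RTT = 0.00035 s.
Cycle = t_tx + RTT = 0.000351113 s.
Utilization = t_tx / cycle = 1.11304e-06/0.000351113 = 0.3170 %.

0.3170 %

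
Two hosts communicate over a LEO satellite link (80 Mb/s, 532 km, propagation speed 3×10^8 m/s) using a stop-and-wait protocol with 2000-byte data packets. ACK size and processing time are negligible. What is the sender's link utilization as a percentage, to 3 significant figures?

t_tx = L/R = 16000/80000000 = 0.0002 s.
t_prop = 532000/300000000 = 0.00177333 s; RTT = 0.00354667 s.
Cycle = t_tx + RTT = 0.00374667 s.
Utilization = t_tx / cycle = 0.0002/0.00374667 = 5.34 %.

5.34 %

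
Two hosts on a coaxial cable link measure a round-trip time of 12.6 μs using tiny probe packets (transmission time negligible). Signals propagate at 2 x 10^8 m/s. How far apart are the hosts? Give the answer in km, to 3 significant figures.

One-way propagation = RTT/2 = 6.3 μs.
d = s × t = 200000000 × 6.3e-06 = 1.26 km.

1.26 km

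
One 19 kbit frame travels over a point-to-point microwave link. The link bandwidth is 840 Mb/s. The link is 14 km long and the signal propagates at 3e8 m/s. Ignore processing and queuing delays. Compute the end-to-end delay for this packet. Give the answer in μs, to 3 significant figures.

69.3 μs

L = 19000 bits.
Transmission delay = L/R = 19000 / 840000000 = 22.619 μs.
Propagation delay = d/s = 14000 m / 300000000 m/s = 46.6667 μs.
Total = 69.3 μs.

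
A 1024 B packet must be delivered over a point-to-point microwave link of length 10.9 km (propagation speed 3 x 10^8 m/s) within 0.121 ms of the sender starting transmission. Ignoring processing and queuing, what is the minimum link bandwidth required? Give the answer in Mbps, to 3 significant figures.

L = 8192 bits.
Propagation delay = 10900 / 300000000 = 0.0363333 ms.
Transmission budget = 0.121 − 0.0363333 = 0.0846667 ms.
R ≥ L / t_tx = 8192 bits / 8.46667e-05 s = 96.8 Mbps.

96.8 Mbps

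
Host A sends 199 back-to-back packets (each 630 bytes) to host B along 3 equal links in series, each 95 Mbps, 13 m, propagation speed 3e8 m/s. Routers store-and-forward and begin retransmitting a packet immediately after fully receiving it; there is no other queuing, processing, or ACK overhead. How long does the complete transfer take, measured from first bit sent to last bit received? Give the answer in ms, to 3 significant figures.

Per-hop transmission t_tx = L/R = 5040/95000000 = 0.0530526 ms.
Per-hop propagation t_prop = 13/300000000 = 4.33333e-05 ms.
Pipeline fill: first packet needs 3·t_tx to clear all hops; remaining 198 packets each add one t_tx.
Total = (3+199-1)·t_tx + 3·t_prop = 201·0.0530526 + 3·4.33333e-05 = 10.7 ms.

10.7 ms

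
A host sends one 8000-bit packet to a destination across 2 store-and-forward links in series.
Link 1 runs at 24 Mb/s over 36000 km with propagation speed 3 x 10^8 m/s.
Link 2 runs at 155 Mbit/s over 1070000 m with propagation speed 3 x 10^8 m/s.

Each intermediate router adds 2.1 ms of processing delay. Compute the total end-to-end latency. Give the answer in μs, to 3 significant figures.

Transmission delays (L/R per hop): 333.333, 51.6129 μs; sum = 384.946 μs.
Propagation delays (d/s per hop): 120000, 3566.67 μs; sum = 123567 μs.
Processing at 1 router(s): 1 × 2.1 ms = 2100 μs.
End-to-end = 126000 μs.

126000 μs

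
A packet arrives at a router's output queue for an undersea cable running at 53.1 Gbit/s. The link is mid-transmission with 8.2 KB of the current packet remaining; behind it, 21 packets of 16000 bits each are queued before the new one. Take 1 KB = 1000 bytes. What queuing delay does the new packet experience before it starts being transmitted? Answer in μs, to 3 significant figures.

Each queued packet: L/R = 16000/53100000000 = 0.301318 μs.
21 queued → 6.32768 μs.
Plus remaining 65600 bits of current packet: 1.2354 μs.
Queuing delay = 7.56 μs.

7.56 μs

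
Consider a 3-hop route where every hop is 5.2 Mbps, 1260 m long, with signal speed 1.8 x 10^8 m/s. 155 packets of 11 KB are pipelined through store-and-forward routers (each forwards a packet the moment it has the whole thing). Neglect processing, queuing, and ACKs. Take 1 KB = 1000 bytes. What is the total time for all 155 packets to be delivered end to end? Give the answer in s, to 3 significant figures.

Per-hop transmission t_tx = L/R = 88000/5200000 = 0.0169231 s.
Per-hop propagation t_prop = 1260/180000000 = 7e-06 s.
Pipeline fill: first packet needs 3·t_tx to clear all hops; remaining 154 packets each add one t_tx.
Total = (3+155-1)·t_tx + 3·t_prop = 157·0.0169231 + 3·7e-06 = 2.66 s.

2.66 s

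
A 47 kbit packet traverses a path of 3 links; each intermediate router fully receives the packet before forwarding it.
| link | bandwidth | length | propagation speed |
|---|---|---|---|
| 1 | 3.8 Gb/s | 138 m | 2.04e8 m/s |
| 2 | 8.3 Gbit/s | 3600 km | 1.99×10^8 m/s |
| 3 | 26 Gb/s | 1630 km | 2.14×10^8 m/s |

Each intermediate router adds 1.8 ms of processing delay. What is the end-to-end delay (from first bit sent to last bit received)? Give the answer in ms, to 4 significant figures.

29.33 ms

L = 47000 bits.
Transmission delays (L/R per hop): 0.0123684, 0.00566265, 0.00180769 ms; sum = 0.0198388 ms.
Propagation delays (d/s per hop): 0.000676471, 18.0905, 7.61682 ms; sum = 25.708 ms.
Processing at 2 router(s): 2 × 1.8 ms = 3.6 ms.
End-to-end = 29.33 ms.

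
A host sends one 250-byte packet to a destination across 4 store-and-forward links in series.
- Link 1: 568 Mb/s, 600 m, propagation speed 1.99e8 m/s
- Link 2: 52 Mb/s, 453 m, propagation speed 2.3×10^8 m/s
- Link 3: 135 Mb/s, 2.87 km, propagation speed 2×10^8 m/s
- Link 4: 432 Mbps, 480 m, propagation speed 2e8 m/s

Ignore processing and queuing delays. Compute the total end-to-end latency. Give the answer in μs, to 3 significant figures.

83.2 μs

L = 250 × 8 = 2000 bits.
Transmission delays (L/R per hop): 3.52113, 38.4615, 14.8148, 4.62963 μs; sum = 61.4271 μs.
Propagation delays (d/s per hop): 3.01508, 1.96957, 14.35, 2.4 μs; sum = 21.7346 μs.
End-to-end = 83.2 μs.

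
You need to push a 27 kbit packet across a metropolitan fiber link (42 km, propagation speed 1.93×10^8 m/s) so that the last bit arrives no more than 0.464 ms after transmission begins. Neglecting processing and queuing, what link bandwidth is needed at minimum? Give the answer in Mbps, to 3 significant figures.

Propagation delay = 42000 / 193000000 = 0.217617 ms.
Transmission budget = 0.464 − 0.217617 = 0.246383 ms.
R ≥ L / t_tx = 27000 bits / 0.000246383 s = 110 Mbps.

110 Mbps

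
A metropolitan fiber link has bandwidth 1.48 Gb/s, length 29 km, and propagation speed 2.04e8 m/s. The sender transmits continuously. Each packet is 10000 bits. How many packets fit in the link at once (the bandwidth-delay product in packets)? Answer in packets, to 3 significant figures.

21.0 packets

Propagation delay = 29000 / 204000000 = 0.000142157 s.
BDP = R × t_prop = 1480000000 × 0.000142157 = 210392 bits.
In packets of 10000 bits: 21.0 packets.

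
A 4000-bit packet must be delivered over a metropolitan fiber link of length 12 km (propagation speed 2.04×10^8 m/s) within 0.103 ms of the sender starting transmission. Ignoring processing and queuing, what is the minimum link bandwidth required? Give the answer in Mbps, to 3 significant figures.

90.5 Mbps

Propagation delay = 12000 / 204000000 = 0.0588235 ms.
Transmission budget = 0.103 − 0.0588235 = 0.0441765 ms.
R ≥ L / t_tx = 4000 bits / 4.41765e-05 s = 90.5 Mbps.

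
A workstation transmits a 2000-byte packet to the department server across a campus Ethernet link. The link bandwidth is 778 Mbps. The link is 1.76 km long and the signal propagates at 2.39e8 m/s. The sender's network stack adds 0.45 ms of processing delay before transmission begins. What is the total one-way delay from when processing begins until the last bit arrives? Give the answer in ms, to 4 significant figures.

0.4779 ms

L = 2000 × 8 = 16000 bits.
Transmission delay = L/R = 16000 / 778000000 = 0.0205656 ms.
Propagation delay = d/s = 1760 m / 239000000 m/s = 0.00736402 ms.
Plus processing delay 0.45 ms = 0.45 ms.
Total = 0.4779 ms.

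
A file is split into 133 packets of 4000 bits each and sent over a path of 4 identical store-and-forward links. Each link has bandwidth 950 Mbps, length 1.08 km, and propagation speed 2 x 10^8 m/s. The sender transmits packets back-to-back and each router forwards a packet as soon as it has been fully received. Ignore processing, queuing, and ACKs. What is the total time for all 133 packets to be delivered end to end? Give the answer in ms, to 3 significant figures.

Per-hop transmission t_tx = L/R = 4000/950000000 = 0.00421053 ms.
Per-hop propagation t_prop = 1080/200000000 = 0.0054 ms.
Pipeline fill: first packet needs 4·t_tx to clear all hops; remaining 132 packets each add one t_tx.
Total = (4+133-1)·t_tx + 4·t_prop = 136·0.00421053 + 4·0.0054 = 0.594 ms.

0.594 ms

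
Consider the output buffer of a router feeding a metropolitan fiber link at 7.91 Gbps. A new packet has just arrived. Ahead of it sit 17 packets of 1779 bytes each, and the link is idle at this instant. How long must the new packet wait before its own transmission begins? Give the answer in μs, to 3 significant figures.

30.6 μs

Each queued packet: L/R = 14232/7910000000 = 1.79924 μs.
17 queued → 30.5871 μs.
Queuing delay = 30.6 μs.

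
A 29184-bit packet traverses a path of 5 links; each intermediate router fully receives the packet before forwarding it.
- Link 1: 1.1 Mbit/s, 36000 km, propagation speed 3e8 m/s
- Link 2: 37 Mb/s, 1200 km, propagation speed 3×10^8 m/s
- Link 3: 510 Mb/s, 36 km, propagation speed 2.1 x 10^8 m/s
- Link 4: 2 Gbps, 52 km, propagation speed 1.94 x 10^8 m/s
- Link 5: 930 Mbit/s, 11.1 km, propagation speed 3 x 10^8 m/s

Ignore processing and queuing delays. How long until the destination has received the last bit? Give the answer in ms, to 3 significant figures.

152 ms

Transmission delays (L/R per hop): 26.5309, 0.788757, 0.0572235, 0.014592, 0.0313806 ms; sum = 27.4229 ms.
Propagation delays (d/s per hop): 120, 4, 0.171429, 0.268041, 0.037 ms; sum = 124.476 ms.
End-to-end = 152 ms.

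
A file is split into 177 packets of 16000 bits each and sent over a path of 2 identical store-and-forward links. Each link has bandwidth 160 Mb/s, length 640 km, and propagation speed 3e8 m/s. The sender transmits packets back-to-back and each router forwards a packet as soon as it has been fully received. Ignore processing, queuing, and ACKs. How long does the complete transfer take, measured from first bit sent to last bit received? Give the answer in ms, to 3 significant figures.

Per-hop transmission t_tx = L/R = 16000/160000000 = 0.1 ms.
Per-hop propagation t_prop = 640000/300000000 = 2.13333 ms.
Pipeline fill: first packet needs 2·t_tx to clear all hops; remaining 176 packets each add one t_tx.
Total = (2+177-1)·t_tx + 2·t_prop = 178·0.1 + 2·2.13333 = 22.1 ms.

22.1 ms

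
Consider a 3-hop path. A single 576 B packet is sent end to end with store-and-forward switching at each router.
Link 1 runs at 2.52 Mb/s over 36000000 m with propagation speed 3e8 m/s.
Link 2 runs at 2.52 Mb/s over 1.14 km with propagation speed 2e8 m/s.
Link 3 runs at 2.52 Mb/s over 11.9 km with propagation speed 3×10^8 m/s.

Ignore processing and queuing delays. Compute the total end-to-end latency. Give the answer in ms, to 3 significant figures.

L = 576 × 8 = 4608 bits.
Transmission delay per hop = L/R = 4608/2520000 = 1.82857 ms; 3 hops → 5.48571 ms.
Propagation delays (d/s per hop): 120, 0.0057, 0.0396667 ms; sum = 120.045 ms.
End-to-end = 126 ms.

126 ms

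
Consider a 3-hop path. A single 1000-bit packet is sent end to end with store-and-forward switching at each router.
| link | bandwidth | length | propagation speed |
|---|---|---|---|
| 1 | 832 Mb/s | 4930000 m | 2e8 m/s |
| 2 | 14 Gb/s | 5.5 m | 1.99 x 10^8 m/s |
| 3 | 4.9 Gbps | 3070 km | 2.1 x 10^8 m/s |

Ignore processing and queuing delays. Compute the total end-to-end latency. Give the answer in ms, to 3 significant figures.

Transmission delays (L/R per hop): 0.00120192, 7.14286e-05, 0.000204082 ms; sum = 0.00147743 ms.
Propagation delays (d/s per hop): 24.65, 2.76382e-05, 14.619 ms; sum = 39.2691 ms.
End-to-end = 39.3 ms.

39.3 ms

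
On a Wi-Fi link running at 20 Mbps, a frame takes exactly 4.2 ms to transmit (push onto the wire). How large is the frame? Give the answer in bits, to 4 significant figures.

L = R × t_tx = 20000000 b/s × 0.0042 s = 84000 bits.

84000 bits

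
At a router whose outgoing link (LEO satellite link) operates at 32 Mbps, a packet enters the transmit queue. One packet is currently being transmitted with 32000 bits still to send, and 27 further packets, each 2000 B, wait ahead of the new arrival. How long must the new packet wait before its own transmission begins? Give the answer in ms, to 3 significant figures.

14.5 ms

Each queued packet: L/R = 16000/32000000 = 0.5 ms.
27 queued → 13.5 ms.
Plus remaining 32000 bits of current packet: 1 ms.
Queuing delay = 14.5 ms.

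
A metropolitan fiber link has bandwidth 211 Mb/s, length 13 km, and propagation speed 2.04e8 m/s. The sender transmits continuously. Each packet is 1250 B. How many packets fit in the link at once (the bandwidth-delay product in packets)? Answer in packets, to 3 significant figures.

1.34 packets

Propagation delay = 13000 / 204000000 = 6.37255e-05 s.
BDP = R × t_prop = 211000000 × 6.37255e-05 = 13446.1 bits.
In packets of 10000 bits: 1.34 packets.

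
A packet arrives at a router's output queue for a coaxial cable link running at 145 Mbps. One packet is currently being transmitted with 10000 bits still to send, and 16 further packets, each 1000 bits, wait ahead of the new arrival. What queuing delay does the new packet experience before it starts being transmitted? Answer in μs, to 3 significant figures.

Each queued packet: L/R = 1000/145000000 = 6.89655 μs.
16 queued → 110.345 μs.
Plus remaining 10000 bits of current packet: 68.9655 μs.
Queuing delay = 179 μs.

179 μs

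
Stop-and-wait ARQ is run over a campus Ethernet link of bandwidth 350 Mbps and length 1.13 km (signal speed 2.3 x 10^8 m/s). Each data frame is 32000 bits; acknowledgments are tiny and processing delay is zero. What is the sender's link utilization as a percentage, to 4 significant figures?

90.30 %

t_tx = L/R = 32000/350000000 = 9.14286e-05 s.
t_prop = 1130/2.3e+08 = 4.91304e-06 s; RTT = 9.82609e-06 s.
Cycle = t_tx + RTT = 0.000101255 s.
Utilization = t_tx / cycle = 9.14286e-05/0.000101255 = 90.30 %.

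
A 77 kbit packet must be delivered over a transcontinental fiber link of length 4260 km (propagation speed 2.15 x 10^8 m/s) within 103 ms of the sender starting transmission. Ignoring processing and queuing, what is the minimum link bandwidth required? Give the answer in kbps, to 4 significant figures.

Propagation delay = 4260000 / 215000000 = 19.814 ms.
Transmission budget = 103 − 19.814 = 83.186 ms.
R ≥ L / t_tx = 77000 bits / 0.083186 s = 925.6 kbps.

925.6 kbps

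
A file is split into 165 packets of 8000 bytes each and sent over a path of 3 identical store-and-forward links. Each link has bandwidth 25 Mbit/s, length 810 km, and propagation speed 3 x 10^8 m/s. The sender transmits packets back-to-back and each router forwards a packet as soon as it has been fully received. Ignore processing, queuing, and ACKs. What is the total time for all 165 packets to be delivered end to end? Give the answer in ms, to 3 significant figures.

436 ms

Per-hop transmission t_tx = L/R = 64000/25000000 = 2.56 ms.
Per-hop propagation t_prop = 810000/300000000 = 2.7 ms.
Pipeline fill: first packet needs 3·t_tx to clear all hops; remaining 164 packets each add one t_tx.
Total = (3+165-1)·t_tx + 3·t_prop = 167·2.56 + 3·2.7 = 436 ms.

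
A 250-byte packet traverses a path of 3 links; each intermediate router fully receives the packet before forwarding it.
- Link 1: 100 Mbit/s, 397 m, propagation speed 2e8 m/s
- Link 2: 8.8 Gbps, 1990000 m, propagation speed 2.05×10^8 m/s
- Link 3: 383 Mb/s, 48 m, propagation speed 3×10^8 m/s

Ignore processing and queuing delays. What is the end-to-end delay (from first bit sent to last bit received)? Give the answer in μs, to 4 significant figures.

L = 250 × 8 = 2000 bits.
Transmission delays (L/R per hop): 20, 0.227273, 5.22193 μs; sum = 25.4492 μs.
Propagation delays (d/s per hop): 1.985, 9707.32, 0.16 μs; sum = 9709.46 μs.
End-to-end = 9735 μs.

9735 μs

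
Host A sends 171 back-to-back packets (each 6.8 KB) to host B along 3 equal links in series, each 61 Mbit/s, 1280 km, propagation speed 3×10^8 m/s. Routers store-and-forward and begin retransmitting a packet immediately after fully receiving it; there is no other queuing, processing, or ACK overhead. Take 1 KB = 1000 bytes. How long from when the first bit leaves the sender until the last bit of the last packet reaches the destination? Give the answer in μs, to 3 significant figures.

Per-hop transmission t_tx = L/R = 54400/61000000 = 891.803 μs.
Per-hop propagation t_prop = 1280000/300000000 = 4266.67 μs.
Pipeline fill: first packet needs 3·t_tx to clear all hops; remaining 170 packets each add one t_tx.
Total = (3+171-1)·t_tx + 3·t_prop = 173·891.803 + 3·4266.67 = 167000 μs.

167000 μs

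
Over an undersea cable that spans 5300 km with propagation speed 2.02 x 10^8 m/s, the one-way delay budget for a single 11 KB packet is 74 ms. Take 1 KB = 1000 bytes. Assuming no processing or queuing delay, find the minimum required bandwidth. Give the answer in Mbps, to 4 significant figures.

1.842 Mbps

L = 88000 bits.
Propagation delay = 5300000 / 202000000 = 26.2376 ms.
Transmission budget = 74 − 26.2376 = 47.7624 ms.
R ≥ L / t_tx = 88000 bits / 0.0477624 s = 1.842 Mbps.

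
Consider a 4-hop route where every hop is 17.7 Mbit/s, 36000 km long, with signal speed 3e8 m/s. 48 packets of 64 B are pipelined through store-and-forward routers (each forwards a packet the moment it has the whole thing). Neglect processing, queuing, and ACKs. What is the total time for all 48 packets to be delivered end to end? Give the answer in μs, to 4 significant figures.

Per-hop transmission t_tx = L/R = 512/17700000 = 28.9266 μs.
Per-hop propagation t_prop = 36000000/300000000 = 120000 μs.
Pipeline fill: first packet needs 4·t_tx to clear all hops; remaining 47 packets each add one t_tx.
Total = (4+48-1)·t_tx + 4·t_prop = 51·28.9266 + 4·120000 = 481500 μs.

481500 μs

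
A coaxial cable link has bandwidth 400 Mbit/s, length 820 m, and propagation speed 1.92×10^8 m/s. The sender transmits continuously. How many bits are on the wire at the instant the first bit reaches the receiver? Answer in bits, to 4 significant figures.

1708 bits

Propagation delay = 820 / 192000000 = 4.27083e-06 s.
BDP = R × t_prop = 400000000 × 4.27083e-06 = 1708.33 bits.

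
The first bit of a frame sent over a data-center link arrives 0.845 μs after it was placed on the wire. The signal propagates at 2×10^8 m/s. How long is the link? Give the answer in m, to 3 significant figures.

d = s × t_prop = 200000000 × 8.45e-07 = 169 m.

169 m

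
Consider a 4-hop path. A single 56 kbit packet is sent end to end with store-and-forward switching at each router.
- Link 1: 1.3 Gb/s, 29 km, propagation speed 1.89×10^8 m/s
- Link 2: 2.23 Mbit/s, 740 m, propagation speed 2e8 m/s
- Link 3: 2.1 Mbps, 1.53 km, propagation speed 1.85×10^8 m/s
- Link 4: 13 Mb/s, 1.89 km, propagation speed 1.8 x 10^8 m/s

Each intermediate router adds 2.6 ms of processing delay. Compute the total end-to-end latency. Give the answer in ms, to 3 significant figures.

64.1 ms

L = 56000 bits.
Transmission delays (L/R per hop): 0.0430769, 25.1121, 26.6667, 4.30769 ms; sum = 56.1295 ms.
Propagation delays (d/s per hop): 0.153439, 0.0037, 0.00827027, 0.0105 ms; sum = 0.175909 ms.
Processing at 3 router(s): 3 × 2.6 ms = 7.8 ms.
End-to-end = 64.1 ms.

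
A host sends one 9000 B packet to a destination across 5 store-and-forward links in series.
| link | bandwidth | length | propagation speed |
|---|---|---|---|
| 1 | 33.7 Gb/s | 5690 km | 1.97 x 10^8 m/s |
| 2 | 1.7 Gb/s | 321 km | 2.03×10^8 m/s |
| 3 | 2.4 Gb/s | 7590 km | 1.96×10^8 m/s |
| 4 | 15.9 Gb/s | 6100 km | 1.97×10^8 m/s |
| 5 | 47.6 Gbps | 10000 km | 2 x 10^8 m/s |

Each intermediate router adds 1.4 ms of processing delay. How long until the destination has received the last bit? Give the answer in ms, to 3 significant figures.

L = 9000 × 8 = 72000 bits.
Transmission delays (L/R per hop): 0.0021365, 0.0423529, 0.03, 0.0045283, 0.00151261 ms; sum = 0.0805303 ms.
Propagation delays (d/s per hop): 28.8832, 1.58128, 38.7245, 30.9645, 50 ms; sum = 150.153 ms.
Processing at 4 router(s): 4 × 1.4 ms = 5.6 ms.
End-to-end = 156 ms.

156 ms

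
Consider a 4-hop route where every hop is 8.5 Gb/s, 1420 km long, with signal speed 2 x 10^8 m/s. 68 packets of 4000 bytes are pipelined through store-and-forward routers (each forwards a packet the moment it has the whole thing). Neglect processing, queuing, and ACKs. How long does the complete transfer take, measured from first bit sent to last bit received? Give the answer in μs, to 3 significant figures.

Per-hop transmission t_tx = L/R = 32000/8500000000 = 3.76471 μs.
Per-hop propagation t_prop = 1420000/200000000 = 7100 μs.
Pipeline fill: first packet needs 4·t_tx to clear all hops; remaining 67 packets each add one t_tx.
Total = (4+68-1)·t_tx + 4·t_prop = 71·3.76471 + 4·7100 = 28700 μs.

28700 μs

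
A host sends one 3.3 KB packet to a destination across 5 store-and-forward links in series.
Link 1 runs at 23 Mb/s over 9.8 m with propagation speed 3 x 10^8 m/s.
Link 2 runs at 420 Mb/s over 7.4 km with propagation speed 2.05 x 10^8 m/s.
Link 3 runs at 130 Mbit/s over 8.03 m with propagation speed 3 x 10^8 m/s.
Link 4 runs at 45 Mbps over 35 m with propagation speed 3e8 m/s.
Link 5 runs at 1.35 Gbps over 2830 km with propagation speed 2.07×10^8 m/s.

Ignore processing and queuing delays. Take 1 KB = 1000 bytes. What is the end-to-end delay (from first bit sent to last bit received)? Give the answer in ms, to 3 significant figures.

15.7 ms

L = 26400 bits.
Transmission delays (L/R per hop): 1.14783, 0.0628571, 0.203077, 0.586667, 0.0195556 ms; sum = 2.01998 ms.
Propagation delays (d/s per hop): 3.26667e-05, 0.0360976, 2.67667e-05, 0.000116667, 13.6715 ms; sum = 13.7078 ms.
End-to-end = 15.7 ms.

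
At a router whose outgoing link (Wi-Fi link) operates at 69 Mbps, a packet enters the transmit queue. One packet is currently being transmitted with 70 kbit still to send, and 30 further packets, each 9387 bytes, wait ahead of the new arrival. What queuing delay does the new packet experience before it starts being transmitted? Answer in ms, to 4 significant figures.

33.66 ms

Each queued packet: L/R = 75096/69000000 = 1.08835 ms.
30 queued → 32.6504 ms.
Plus remaining 70000 bits of current packet: 1.01449 ms.
Queuing delay = 33.66 ms.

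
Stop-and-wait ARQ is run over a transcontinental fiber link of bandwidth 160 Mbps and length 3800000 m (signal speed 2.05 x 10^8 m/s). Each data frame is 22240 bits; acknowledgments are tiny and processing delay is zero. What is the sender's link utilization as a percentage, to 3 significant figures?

0.374 %

t_tx = L/R = 22240/160000000 = 0.000139 s.
t_prop = 3800000/2.05e+08 = 0.0185366 s; RTT = 0.0370732 s.
Cycle = t_tx + RTT = 0.0372122 s.
Utilization = t_tx / cycle = 0.000139/0.0372122 = 0.374 %.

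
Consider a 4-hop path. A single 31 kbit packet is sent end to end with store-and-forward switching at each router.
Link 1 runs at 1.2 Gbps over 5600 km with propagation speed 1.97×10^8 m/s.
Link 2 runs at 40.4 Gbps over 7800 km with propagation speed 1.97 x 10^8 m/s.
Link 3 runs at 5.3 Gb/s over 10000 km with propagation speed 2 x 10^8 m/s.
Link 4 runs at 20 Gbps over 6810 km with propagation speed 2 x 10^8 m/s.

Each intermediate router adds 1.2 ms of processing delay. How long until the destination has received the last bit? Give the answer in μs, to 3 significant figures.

156000 μs

L = 31000 bits.
Transmission delays (L/R per hop): 25.8333, 0.767327, 5.84906, 1.55 μs; sum = 33.9997 μs.
Propagation delays (d/s per hop): 28426.4, 39593.9, 50000, 34050 μs; sum = 152070 μs.
Processing at 3 router(s): 3 × 1.2 ms = 3600 μs.
End-to-end = 156000 μs.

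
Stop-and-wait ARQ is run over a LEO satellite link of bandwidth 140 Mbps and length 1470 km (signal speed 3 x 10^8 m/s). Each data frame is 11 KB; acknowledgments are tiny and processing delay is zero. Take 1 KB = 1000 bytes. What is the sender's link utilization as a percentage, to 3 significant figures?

t_tx = L/R = 88000/140000000 = 0.000628571 s.
t_prop = 1470000/300000000 = 0.0049 s; RTT = 0.0098 s.
Cycle = t_tx + RTT = 0.0104286 s.
Utilization = t_tx / cycle = 0.000628571/0.0104286 = 6.03 %.

6.03 %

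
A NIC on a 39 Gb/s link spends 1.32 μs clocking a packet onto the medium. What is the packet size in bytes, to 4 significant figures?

L = R × t_tx = 39000000000 b/s × 1.32e-06 s = 51480 bits.
In bytes: 51480 / 8 = 6435 bytes.

6435 bytes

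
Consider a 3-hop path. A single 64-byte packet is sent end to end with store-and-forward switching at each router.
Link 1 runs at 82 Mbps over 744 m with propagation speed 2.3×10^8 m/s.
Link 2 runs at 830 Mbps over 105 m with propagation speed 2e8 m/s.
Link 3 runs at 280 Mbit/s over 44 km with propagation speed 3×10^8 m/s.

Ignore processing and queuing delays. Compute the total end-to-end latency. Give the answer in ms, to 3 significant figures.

L = 64 × 8 = 512 bits.
Transmission delays (L/R per hop): 0.0062439, 0.000616867, 0.00182857 ms; sum = 0.00868934 ms.
Propagation delays (d/s per hop): 0.00323478, 0.000525, 0.146667 ms; sum = 0.150426 ms.
End-to-end = 0.159 ms.

0.159 ms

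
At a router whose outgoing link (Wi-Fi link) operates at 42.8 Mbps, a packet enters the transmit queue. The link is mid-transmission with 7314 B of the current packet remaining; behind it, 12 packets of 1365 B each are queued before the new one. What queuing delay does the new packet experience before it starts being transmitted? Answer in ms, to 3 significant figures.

4.43 ms

Each queued packet: L/R = 10920/42800000 = 0.25514 ms.
12 queued → 3.06168 ms.
Plus remaining 58512 bits of current packet: 1.3671 ms.
Queuing delay = 4.43 ms.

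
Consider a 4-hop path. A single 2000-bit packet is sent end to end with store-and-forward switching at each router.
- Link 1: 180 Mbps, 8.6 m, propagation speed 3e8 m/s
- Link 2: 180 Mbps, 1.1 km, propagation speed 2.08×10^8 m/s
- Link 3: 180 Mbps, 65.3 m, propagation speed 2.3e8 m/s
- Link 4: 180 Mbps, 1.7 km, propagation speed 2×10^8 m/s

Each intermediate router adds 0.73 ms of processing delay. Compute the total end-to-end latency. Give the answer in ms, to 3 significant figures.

2.25 ms

Transmission delay per hop = L/R = 2000/180000000 = 0.0111111 ms; 4 hops → 0.0444444 ms.
Propagation delays (d/s per hop): 2.86667e-05, 0.00528846, 0.000283913, 0.0085 ms; sum = 0.014101 ms.
Processing at 3 router(s): 3 × 0.73 ms = 2.19 ms.
End-to-end = 2.25 ms.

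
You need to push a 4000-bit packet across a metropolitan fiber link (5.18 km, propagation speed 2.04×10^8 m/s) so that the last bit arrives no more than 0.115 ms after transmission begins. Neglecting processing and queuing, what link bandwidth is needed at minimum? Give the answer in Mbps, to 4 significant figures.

Propagation delay = 5180 / 204000000 = 0.0253922 ms.
Transmission budget = 0.115 − 0.0253922 = 0.0896078 ms.
R ≥ L / t_tx = 4000 bits / 8.96078e-05 s = 44.64 Mbps.

44.64 Mbps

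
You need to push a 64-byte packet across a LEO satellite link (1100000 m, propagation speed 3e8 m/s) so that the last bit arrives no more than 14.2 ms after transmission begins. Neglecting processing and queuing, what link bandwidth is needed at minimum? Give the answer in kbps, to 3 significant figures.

48.6 kbps

L = 512 bits.
Propagation delay = 1100000 / 300000000 = 3.66667 ms.
Transmission budget = 14.2 − 3.66667 = 10.5333 ms.
R ≥ L / t_tx = 512 bits / 0.0105333 s = 48.6 kbps.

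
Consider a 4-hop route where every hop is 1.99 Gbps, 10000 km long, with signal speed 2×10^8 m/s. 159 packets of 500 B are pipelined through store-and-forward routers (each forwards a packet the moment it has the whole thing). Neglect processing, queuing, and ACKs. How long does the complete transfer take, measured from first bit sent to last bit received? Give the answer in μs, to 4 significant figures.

Per-hop transmission t_tx = L/R = 4000/1990000000 = 2.01005 μs.
Per-hop propagation t_prop = 10000000/200000000 = 50000 μs.
Pipeline fill: first packet needs 4·t_tx to clear all hops; remaining 158 packets each add one t_tx.
Total = (4+159-1)·t_tx + 4·t_prop = 162·2.01005 + 4·50000 = 200300 μs.

200300 μs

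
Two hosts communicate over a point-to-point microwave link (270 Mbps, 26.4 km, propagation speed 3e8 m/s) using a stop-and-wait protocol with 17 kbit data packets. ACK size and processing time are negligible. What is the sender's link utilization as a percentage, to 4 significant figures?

26.35 %

t_tx = L/R = 17000/270000000 = 6.2963e-05 s.
t_prop = 26400/300000000 = 8.8e-05 s; RTT = 0.000176 s.
Cycle = t_tx + RTT = 0.000238963 s.
Utilization = t_tx / cycle = 6.2963e-05/0.000238963 = 26.35 %.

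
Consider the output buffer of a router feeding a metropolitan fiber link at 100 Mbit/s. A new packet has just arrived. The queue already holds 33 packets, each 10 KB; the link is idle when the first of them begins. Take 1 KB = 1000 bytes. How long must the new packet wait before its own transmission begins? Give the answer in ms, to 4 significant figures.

Each queued packet: L/R = 80000/100000000 = 0.8 ms.
33 queued → 26.4 ms.
Queuing delay = 26.40 ms.

26.40 ms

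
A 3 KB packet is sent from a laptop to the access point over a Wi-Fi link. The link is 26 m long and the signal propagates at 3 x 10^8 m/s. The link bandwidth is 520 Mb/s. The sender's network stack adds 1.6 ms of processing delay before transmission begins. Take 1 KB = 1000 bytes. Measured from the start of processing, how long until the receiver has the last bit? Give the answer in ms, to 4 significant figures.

L = 24000 bits.
Transmission delay = L/R = 24000 / 520000000 = 0.0461538 ms.
Propagation delay = d/s = 26 m / 300000000 m/s = 8.66667e-05 ms.
Plus processing delay 1.6 ms = 1.6 ms.
Total = 1.646 ms.

1.646 ms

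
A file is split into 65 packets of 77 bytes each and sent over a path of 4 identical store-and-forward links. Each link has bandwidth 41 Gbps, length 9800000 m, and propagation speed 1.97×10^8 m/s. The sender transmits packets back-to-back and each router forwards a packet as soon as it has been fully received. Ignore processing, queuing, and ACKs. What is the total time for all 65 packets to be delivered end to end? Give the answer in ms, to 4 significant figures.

Per-hop transmission t_tx = L/R = 616/41000000000 = 1.50244e-05 ms.
Per-hop propagation t_prop = 9800000/197000000 = 49.7462 ms.
Pipeline fill: first packet needs 4·t_tx to clear all hops; remaining 64 packets each add one t_tx.
Total = (4+65-1)·t_tx + 4·t_prop = 68·1.50244e-05 + 4·49.7462 = 199.0 ms.

199.0 ms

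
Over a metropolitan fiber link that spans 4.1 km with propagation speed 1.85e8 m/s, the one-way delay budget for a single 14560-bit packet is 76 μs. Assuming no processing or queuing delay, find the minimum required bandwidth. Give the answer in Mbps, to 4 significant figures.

270.4 Mbps

Propagation delay = 4100 / 185000000 = 22.1622 μs.
Transmission budget = 76 − 22.1622 = 53.8378 μs.
R ≥ L / t_tx = 14560 bits / 5.38378e-05 s = 270.4 Mbps.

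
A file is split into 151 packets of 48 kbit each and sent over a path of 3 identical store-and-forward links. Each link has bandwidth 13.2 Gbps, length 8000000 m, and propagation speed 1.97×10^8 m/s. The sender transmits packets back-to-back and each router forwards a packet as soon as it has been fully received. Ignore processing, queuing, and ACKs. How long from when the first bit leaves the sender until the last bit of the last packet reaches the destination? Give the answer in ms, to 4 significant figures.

122.4 ms

Per-hop transmission t_tx = L/R = 48000/13200000000 = 0.00363636 ms.
Per-hop propagation t_prop = 8000000/197000000 = 40.6091 ms.
Pipeline fill: first packet needs 3·t_tx to clear all hops; remaining 150 packets each add one t_tx.
Total = (3+151-1)·t_tx + 3·t_prop = 153·0.00363636 + 3·40.6091 = 122.4 ms.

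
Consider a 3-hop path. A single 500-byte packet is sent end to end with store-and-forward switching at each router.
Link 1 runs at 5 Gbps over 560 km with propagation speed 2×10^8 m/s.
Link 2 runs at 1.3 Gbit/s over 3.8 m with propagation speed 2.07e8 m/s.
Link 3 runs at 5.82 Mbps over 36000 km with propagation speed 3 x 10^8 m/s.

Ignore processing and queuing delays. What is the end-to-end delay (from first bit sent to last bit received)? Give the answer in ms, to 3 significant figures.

L = 500 × 8 = 4000 bits.
Transmission delays (L/R per hop): 0.0008, 0.00307692, 0.687285 ms; sum = 0.691162 ms.
Propagation delays (d/s per hop): 2.8, 1.83575e-05, 120 ms; sum = 122.8 ms.
End-to-end = 123 ms.

123 ms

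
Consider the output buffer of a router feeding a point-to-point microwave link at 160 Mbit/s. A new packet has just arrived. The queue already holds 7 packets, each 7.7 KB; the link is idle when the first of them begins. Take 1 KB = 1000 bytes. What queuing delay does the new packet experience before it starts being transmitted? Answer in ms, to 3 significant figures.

Each queued packet: L/R = 61600/160000000 = 0.385 ms.
7 queued → 2.695 ms.
Queuing delay = 2.70 ms.

2.70 ms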